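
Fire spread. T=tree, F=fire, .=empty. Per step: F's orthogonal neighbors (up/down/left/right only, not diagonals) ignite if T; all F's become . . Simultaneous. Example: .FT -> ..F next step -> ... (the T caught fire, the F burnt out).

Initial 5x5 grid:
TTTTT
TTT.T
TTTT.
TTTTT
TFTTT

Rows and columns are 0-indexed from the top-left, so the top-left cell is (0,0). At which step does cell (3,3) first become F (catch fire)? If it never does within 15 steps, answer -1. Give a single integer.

Step 1: cell (3,3)='T' (+3 fires, +1 burnt)
Step 2: cell (3,3)='T' (+4 fires, +3 burnt)
Step 3: cell (3,3)='F' (+5 fires, +4 burnt)
  -> target ignites at step 3
Step 4: cell (3,3)='.' (+5 fires, +5 burnt)
Step 5: cell (3,3)='.' (+2 fires, +5 burnt)
Step 6: cell (3,3)='.' (+1 fires, +2 burnt)
Step 7: cell (3,3)='.' (+1 fires, +1 burnt)
Step 8: cell (3,3)='.' (+1 fires, +1 burnt)
Step 9: cell (3,3)='.' (+0 fires, +1 burnt)
  fire out at step 9

3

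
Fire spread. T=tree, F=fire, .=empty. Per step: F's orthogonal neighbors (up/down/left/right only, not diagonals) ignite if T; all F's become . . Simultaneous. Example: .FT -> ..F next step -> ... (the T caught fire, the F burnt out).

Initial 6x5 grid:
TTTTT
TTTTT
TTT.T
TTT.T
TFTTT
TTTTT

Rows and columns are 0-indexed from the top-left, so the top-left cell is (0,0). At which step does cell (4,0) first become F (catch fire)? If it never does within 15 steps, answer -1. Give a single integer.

Step 1: cell (4,0)='F' (+4 fires, +1 burnt)
  -> target ignites at step 1
Step 2: cell (4,0)='.' (+6 fires, +4 burnt)
Step 3: cell (4,0)='.' (+5 fires, +6 burnt)
Step 4: cell (4,0)='.' (+5 fires, +5 burnt)
Step 5: cell (4,0)='.' (+4 fires, +5 burnt)
Step 6: cell (4,0)='.' (+2 fires, +4 burnt)
Step 7: cell (4,0)='.' (+1 fires, +2 burnt)
Step 8: cell (4,0)='.' (+0 fires, +1 burnt)
  fire out at step 8

1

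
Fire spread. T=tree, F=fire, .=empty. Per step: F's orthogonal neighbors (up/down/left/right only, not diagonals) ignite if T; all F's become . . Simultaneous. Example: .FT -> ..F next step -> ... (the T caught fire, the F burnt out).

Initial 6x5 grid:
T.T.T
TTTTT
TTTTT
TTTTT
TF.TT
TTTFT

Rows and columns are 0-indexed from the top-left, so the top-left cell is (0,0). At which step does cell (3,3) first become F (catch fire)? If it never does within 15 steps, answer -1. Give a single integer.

Step 1: cell (3,3)='T' (+6 fires, +2 burnt)
Step 2: cell (3,3)='F' (+6 fires, +6 burnt)
  -> target ignites at step 2
Step 3: cell (3,3)='.' (+5 fires, +6 burnt)
Step 4: cell (3,3)='.' (+4 fires, +5 burnt)
Step 5: cell (3,3)='.' (+3 fires, +4 burnt)
Step 6: cell (3,3)='.' (+1 fires, +3 burnt)
Step 7: cell (3,3)='.' (+0 fires, +1 burnt)
  fire out at step 7

2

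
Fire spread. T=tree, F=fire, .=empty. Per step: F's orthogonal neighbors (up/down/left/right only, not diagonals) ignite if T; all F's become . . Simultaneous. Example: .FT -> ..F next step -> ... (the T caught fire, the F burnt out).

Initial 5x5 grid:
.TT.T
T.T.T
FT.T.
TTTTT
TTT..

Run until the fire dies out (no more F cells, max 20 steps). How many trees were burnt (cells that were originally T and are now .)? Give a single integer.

Answer: 11

Derivation:
Step 1: +3 fires, +1 burnt (F count now 3)
Step 2: +2 fires, +3 burnt (F count now 2)
Step 3: +2 fires, +2 burnt (F count now 2)
Step 4: +2 fires, +2 burnt (F count now 2)
Step 5: +2 fires, +2 burnt (F count now 2)
Step 6: +0 fires, +2 burnt (F count now 0)
Fire out after step 6
Initially T: 16, now '.': 20
Total burnt (originally-T cells now '.'): 11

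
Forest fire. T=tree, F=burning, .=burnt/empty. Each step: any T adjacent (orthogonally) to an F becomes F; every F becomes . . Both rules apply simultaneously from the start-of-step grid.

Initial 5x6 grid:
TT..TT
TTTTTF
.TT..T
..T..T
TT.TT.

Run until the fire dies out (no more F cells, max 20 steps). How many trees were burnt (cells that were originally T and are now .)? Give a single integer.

Step 1: +3 fires, +1 burnt (F count now 3)
Step 2: +3 fires, +3 burnt (F count now 3)
Step 3: +1 fires, +3 burnt (F count now 1)
Step 4: +2 fires, +1 burnt (F count now 2)
Step 5: +4 fires, +2 burnt (F count now 4)
Step 6: +1 fires, +4 burnt (F count now 1)
Step 7: +0 fires, +1 burnt (F count now 0)
Fire out after step 7
Initially T: 18, now '.': 26
Total burnt (originally-T cells now '.'): 14

Answer: 14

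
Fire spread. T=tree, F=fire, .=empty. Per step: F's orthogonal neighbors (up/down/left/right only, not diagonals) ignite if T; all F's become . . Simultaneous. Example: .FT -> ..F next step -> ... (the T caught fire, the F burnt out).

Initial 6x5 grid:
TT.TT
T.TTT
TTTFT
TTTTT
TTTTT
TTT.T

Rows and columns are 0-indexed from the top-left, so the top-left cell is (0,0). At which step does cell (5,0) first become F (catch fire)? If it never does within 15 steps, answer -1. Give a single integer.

Step 1: cell (5,0)='T' (+4 fires, +1 burnt)
Step 2: cell (5,0)='T' (+7 fires, +4 burnt)
Step 3: cell (5,0)='T' (+5 fires, +7 burnt)
Step 4: cell (5,0)='T' (+5 fires, +5 burnt)
Step 5: cell (5,0)='T' (+3 fires, +5 burnt)
Step 6: cell (5,0)='F' (+2 fires, +3 burnt)
  -> target ignites at step 6
Step 7: cell (5,0)='.' (+0 fires, +2 burnt)
  fire out at step 7

6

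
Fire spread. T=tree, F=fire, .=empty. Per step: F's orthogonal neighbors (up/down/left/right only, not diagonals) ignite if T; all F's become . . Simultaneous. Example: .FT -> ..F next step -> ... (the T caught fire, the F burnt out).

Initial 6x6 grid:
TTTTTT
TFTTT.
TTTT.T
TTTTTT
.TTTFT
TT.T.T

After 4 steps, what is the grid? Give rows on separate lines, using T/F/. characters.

Step 1: 7 trees catch fire, 2 burn out
  TFTTTT
  F.FTT.
  TFTT.T
  TTTTFT
  .TTF.F
  TT.T.T
Step 2: 11 trees catch fire, 7 burn out
  F.FTTT
  ...FT.
  F.FT.T
  TFTF.F
  .TF...
  TT.F.F
Step 3: 7 trees catch fire, 11 burn out
  ...FTT
  ....F.
  ...F.F
  F.F...
  .F....
  TT....
Step 4: 2 trees catch fire, 7 burn out
  ....FT
  ......
  ......
  ......
  ......
  TF....

....FT
......
......
......
......
TF....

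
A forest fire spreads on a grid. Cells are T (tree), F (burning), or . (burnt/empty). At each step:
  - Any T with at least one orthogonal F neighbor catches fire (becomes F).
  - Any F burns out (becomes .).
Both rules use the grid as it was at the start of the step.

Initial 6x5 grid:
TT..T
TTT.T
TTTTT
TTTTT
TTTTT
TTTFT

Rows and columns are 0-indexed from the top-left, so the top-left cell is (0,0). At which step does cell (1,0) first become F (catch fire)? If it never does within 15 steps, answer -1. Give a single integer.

Step 1: cell (1,0)='T' (+3 fires, +1 burnt)
Step 2: cell (1,0)='T' (+4 fires, +3 burnt)
Step 3: cell (1,0)='T' (+5 fires, +4 burnt)
Step 4: cell (1,0)='T' (+4 fires, +5 burnt)
Step 5: cell (1,0)='T' (+4 fires, +4 burnt)
Step 6: cell (1,0)='T' (+3 fires, +4 burnt)
Step 7: cell (1,0)='F' (+2 fires, +3 burnt)
  -> target ignites at step 7
Step 8: cell (1,0)='.' (+1 fires, +2 burnt)
Step 9: cell (1,0)='.' (+0 fires, +1 burnt)
  fire out at step 9

7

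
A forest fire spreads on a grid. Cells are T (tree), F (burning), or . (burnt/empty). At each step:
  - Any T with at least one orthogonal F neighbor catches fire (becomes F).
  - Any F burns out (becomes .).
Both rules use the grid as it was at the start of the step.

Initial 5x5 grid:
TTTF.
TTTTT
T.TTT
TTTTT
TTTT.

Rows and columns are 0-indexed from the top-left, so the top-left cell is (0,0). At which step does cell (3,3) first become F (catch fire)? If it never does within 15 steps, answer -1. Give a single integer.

Step 1: cell (3,3)='T' (+2 fires, +1 burnt)
Step 2: cell (3,3)='T' (+4 fires, +2 burnt)
Step 3: cell (3,3)='F' (+5 fires, +4 burnt)
  -> target ignites at step 3
Step 4: cell (3,3)='.' (+4 fires, +5 burnt)
Step 5: cell (3,3)='.' (+3 fires, +4 burnt)
Step 6: cell (3,3)='.' (+2 fires, +3 burnt)
Step 7: cell (3,3)='.' (+1 fires, +2 burnt)
Step 8: cell (3,3)='.' (+0 fires, +1 burnt)
  fire out at step 8

3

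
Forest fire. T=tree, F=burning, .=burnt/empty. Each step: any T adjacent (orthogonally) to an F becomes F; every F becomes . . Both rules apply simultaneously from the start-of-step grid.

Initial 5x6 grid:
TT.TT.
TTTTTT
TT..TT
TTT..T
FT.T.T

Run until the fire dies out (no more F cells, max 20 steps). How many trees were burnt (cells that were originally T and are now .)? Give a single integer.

Step 1: +2 fires, +1 burnt (F count now 2)
Step 2: +2 fires, +2 burnt (F count now 2)
Step 3: +3 fires, +2 burnt (F count now 3)
Step 4: +2 fires, +3 burnt (F count now 2)
Step 5: +2 fires, +2 burnt (F count now 2)
Step 6: +1 fires, +2 burnt (F count now 1)
Step 7: +2 fires, +1 burnt (F count now 2)
Step 8: +3 fires, +2 burnt (F count now 3)
Step 9: +1 fires, +3 burnt (F count now 1)
Step 10: +1 fires, +1 burnt (F count now 1)
Step 11: +1 fires, +1 burnt (F count now 1)
Step 12: +0 fires, +1 burnt (F count now 0)
Fire out after step 12
Initially T: 21, now '.': 29
Total burnt (originally-T cells now '.'): 20

Answer: 20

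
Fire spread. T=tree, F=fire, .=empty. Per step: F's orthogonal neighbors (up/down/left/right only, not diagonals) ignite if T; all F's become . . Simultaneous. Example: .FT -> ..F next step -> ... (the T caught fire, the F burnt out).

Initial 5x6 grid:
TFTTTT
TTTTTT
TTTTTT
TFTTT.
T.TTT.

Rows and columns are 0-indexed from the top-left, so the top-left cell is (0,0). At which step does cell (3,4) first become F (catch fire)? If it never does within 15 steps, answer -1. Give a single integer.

Step 1: cell (3,4)='T' (+6 fires, +2 burnt)
Step 2: cell (3,4)='T' (+8 fires, +6 burnt)
Step 3: cell (3,4)='F' (+5 fires, +8 burnt)
  -> target ignites at step 3
Step 4: cell (3,4)='.' (+4 fires, +5 burnt)
Step 5: cell (3,4)='.' (+2 fires, +4 burnt)
Step 6: cell (3,4)='.' (+0 fires, +2 burnt)
  fire out at step 6

3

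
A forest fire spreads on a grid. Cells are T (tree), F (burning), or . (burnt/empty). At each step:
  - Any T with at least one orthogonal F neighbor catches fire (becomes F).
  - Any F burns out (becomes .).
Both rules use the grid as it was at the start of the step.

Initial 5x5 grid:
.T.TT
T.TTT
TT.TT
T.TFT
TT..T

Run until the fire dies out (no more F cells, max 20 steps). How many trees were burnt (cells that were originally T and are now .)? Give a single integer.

Step 1: +3 fires, +1 burnt (F count now 3)
Step 2: +3 fires, +3 burnt (F count now 3)
Step 3: +3 fires, +3 burnt (F count now 3)
Step 4: +1 fires, +3 burnt (F count now 1)
Step 5: +0 fires, +1 burnt (F count now 0)
Fire out after step 5
Initially T: 17, now '.': 18
Total burnt (originally-T cells now '.'): 10

Answer: 10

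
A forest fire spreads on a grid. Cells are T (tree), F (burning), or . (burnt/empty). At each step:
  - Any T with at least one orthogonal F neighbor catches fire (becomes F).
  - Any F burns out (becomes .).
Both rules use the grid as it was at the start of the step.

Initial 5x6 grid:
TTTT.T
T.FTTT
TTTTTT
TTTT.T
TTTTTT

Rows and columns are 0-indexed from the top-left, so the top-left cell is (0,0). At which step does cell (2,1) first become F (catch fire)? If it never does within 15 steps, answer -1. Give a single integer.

Step 1: cell (2,1)='T' (+3 fires, +1 burnt)
Step 2: cell (2,1)='F' (+6 fires, +3 burnt)
  -> target ignites at step 2
Step 3: cell (2,1)='.' (+7 fires, +6 burnt)
Step 4: cell (2,1)='.' (+6 fires, +7 burnt)
Step 5: cell (2,1)='.' (+3 fires, +6 burnt)
Step 6: cell (2,1)='.' (+1 fires, +3 burnt)
Step 7: cell (2,1)='.' (+0 fires, +1 burnt)
  fire out at step 7

2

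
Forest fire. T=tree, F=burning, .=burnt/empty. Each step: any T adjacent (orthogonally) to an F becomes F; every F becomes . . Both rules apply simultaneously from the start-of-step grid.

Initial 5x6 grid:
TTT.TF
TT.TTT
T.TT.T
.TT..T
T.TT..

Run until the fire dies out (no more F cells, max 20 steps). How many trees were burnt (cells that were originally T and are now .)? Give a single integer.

Answer: 12

Derivation:
Step 1: +2 fires, +1 burnt (F count now 2)
Step 2: +2 fires, +2 burnt (F count now 2)
Step 3: +2 fires, +2 burnt (F count now 2)
Step 4: +1 fires, +2 burnt (F count now 1)
Step 5: +1 fires, +1 burnt (F count now 1)
Step 6: +1 fires, +1 burnt (F count now 1)
Step 7: +2 fires, +1 burnt (F count now 2)
Step 8: +1 fires, +2 burnt (F count now 1)
Step 9: +0 fires, +1 burnt (F count now 0)
Fire out after step 9
Initially T: 19, now '.': 23
Total burnt (originally-T cells now '.'): 12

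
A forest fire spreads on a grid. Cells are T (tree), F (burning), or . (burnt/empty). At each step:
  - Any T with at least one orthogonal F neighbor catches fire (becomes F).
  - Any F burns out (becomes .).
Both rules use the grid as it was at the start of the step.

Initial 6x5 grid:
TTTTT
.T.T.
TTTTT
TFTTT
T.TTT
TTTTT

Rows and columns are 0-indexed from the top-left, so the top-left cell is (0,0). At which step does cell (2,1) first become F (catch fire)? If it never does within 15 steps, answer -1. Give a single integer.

Step 1: cell (2,1)='F' (+3 fires, +1 burnt)
  -> target ignites at step 1
Step 2: cell (2,1)='.' (+6 fires, +3 burnt)
Step 3: cell (2,1)='.' (+6 fires, +6 burnt)
Step 4: cell (2,1)='.' (+7 fires, +6 burnt)
Step 5: cell (2,1)='.' (+2 fires, +7 burnt)
Step 6: cell (2,1)='.' (+1 fires, +2 burnt)
Step 7: cell (2,1)='.' (+0 fires, +1 burnt)
  fire out at step 7

1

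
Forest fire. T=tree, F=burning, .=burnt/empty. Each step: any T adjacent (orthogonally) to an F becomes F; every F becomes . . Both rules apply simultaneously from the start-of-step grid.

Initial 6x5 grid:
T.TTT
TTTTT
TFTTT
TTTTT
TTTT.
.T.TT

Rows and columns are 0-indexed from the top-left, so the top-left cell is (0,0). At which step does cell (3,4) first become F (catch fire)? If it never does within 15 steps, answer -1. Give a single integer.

Step 1: cell (3,4)='T' (+4 fires, +1 burnt)
Step 2: cell (3,4)='T' (+6 fires, +4 burnt)
Step 3: cell (3,4)='T' (+8 fires, +6 burnt)
Step 4: cell (3,4)='F' (+4 fires, +8 burnt)
  -> target ignites at step 4
Step 5: cell (3,4)='.' (+2 fires, +4 burnt)
Step 6: cell (3,4)='.' (+1 fires, +2 burnt)
Step 7: cell (3,4)='.' (+0 fires, +1 burnt)
  fire out at step 7

4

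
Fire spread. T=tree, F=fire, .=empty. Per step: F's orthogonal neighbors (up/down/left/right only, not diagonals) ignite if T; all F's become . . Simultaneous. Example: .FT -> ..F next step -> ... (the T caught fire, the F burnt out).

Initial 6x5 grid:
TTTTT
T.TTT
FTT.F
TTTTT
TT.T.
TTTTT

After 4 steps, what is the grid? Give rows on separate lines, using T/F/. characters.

Step 1: 5 trees catch fire, 2 burn out
  TTTTT
  F.TTF
  .FT..
  FTTTF
  TT.T.
  TTTTT
Step 2: 7 trees catch fire, 5 burn out
  FTTTF
  ..TF.
  ..F..
  .FTF.
  FT.T.
  TTTTT
Step 3: 7 trees catch fire, 7 burn out
  .FTF.
  ..F..
  .....
  ..F..
  .F.F.
  FTTTT
Step 4: 3 trees catch fire, 7 burn out
  ..F..
  .....
  .....
  .....
  .....
  .FTFT

..F..
.....
.....
.....
.....
.FTFT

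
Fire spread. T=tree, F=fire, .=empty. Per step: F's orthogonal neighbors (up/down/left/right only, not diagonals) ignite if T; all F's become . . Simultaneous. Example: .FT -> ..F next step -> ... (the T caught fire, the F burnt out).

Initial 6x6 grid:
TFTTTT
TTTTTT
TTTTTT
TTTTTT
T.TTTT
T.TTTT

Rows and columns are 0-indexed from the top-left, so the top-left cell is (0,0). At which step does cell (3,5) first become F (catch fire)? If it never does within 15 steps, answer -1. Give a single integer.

Step 1: cell (3,5)='T' (+3 fires, +1 burnt)
Step 2: cell (3,5)='T' (+4 fires, +3 burnt)
Step 3: cell (3,5)='T' (+5 fires, +4 burnt)
Step 4: cell (3,5)='T' (+5 fires, +5 burnt)
Step 5: cell (3,5)='T' (+5 fires, +5 burnt)
Step 6: cell (3,5)='T' (+5 fires, +5 burnt)
Step 7: cell (3,5)='F' (+3 fires, +5 burnt)
  -> target ignites at step 7
Step 8: cell (3,5)='.' (+2 fires, +3 burnt)
Step 9: cell (3,5)='.' (+1 fires, +2 burnt)
Step 10: cell (3,5)='.' (+0 fires, +1 burnt)
  fire out at step 10

7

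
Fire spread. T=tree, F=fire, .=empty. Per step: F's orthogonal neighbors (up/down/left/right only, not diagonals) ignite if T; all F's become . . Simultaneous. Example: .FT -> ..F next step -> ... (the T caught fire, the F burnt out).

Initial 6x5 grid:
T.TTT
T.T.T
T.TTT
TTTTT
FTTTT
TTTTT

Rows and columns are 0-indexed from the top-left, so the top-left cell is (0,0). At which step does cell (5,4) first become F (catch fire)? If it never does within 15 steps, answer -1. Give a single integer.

Step 1: cell (5,4)='T' (+3 fires, +1 burnt)
Step 2: cell (5,4)='T' (+4 fires, +3 burnt)
Step 3: cell (5,4)='T' (+4 fires, +4 burnt)
Step 4: cell (5,4)='T' (+5 fires, +4 burnt)
Step 5: cell (5,4)='F' (+4 fires, +5 burnt)
  -> target ignites at step 5
Step 6: cell (5,4)='.' (+2 fires, +4 burnt)
Step 7: cell (5,4)='.' (+2 fires, +2 burnt)
Step 8: cell (5,4)='.' (+1 fires, +2 burnt)
Step 9: cell (5,4)='.' (+0 fires, +1 burnt)
  fire out at step 9

5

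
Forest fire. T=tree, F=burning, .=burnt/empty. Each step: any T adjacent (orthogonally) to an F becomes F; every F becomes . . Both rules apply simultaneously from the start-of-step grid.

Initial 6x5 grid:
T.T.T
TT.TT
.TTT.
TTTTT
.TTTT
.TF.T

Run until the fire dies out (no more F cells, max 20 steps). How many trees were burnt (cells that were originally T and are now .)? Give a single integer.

Answer: 20

Derivation:
Step 1: +2 fires, +1 burnt (F count now 2)
Step 2: +3 fires, +2 burnt (F count now 3)
Step 3: +4 fires, +3 burnt (F count now 4)
Step 4: +5 fires, +4 burnt (F count now 5)
Step 5: +2 fires, +5 burnt (F count now 2)
Step 6: +2 fires, +2 burnt (F count now 2)
Step 7: +2 fires, +2 burnt (F count now 2)
Step 8: +0 fires, +2 burnt (F count now 0)
Fire out after step 8
Initially T: 21, now '.': 29
Total burnt (originally-T cells now '.'): 20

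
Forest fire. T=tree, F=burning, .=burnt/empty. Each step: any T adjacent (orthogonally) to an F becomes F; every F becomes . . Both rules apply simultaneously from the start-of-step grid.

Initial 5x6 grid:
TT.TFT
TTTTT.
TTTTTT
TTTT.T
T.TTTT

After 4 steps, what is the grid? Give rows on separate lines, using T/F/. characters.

Step 1: 3 trees catch fire, 1 burn out
  TT.F.F
  TTTTF.
  TTTTTT
  TTTT.T
  T.TTTT
Step 2: 2 trees catch fire, 3 burn out
  TT....
  TTTF..
  TTTTFT
  TTTT.T
  T.TTTT
Step 3: 3 trees catch fire, 2 burn out
  TT....
  TTF...
  TTTF.F
  TTTT.T
  T.TTTT
Step 4: 4 trees catch fire, 3 burn out
  TT....
  TF....
  TTF...
  TTTF.F
  T.TTTT

TT....
TF....
TTF...
TTTF.F
T.TTTT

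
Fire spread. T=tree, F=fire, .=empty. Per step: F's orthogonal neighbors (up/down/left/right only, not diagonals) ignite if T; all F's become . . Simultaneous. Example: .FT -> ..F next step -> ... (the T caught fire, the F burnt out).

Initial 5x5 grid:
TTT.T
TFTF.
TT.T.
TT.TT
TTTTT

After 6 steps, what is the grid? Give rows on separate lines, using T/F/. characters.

Step 1: 5 trees catch fire, 2 burn out
  TFT.T
  F.F..
  TF.F.
  TT.TT
  TTTTT
Step 2: 5 trees catch fire, 5 burn out
  F.F.T
  .....
  F....
  TF.FT
  TTTTT
Step 3: 4 trees catch fire, 5 burn out
  ....T
  .....
  .....
  F...F
  TFTFT
Step 4: 3 trees catch fire, 4 burn out
  ....T
  .....
  .....
  .....
  F.F.F
Step 5: 0 trees catch fire, 3 burn out
  ....T
  .....
  .....
  .....
  .....
Step 6: 0 trees catch fire, 0 burn out
  ....T
  .....
  .....
  .....
  .....

....T
.....
.....
.....
.....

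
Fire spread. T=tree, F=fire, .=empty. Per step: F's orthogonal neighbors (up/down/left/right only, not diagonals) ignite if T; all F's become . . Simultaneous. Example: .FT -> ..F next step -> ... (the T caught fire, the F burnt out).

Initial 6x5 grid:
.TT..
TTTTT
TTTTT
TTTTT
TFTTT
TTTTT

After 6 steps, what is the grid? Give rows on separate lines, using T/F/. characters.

Step 1: 4 trees catch fire, 1 burn out
  .TT..
  TTTTT
  TTTTT
  TFTTT
  F.FTT
  TFTTT
Step 2: 6 trees catch fire, 4 burn out
  .TT..
  TTTTT
  TFTTT
  F.FTT
  ...FT
  F.FTT
Step 3: 6 trees catch fire, 6 burn out
  .TT..
  TFTTT
  F.FTT
  ...FT
  ....F
  ...FT
Step 4: 6 trees catch fire, 6 burn out
  .FT..
  F.FTT
  ...FT
  ....F
  .....
  ....F
Step 5: 3 trees catch fire, 6 burn out
  ..F..
  ...FT
  ....F
  .....
  .....
  .....
Step 6: 1 trees catch fire, 3 burn out
  .....
  ....F
  .....
  .....
  .....
  .....

.....
....F
.....
.....
.....
.....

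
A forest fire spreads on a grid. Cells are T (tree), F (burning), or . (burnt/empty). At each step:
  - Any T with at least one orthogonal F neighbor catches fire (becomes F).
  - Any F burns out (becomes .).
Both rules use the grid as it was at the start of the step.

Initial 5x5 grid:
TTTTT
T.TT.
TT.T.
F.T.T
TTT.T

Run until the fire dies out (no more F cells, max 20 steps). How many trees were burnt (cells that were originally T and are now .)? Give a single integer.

Step 1: +2 fires, +1 burnt (F count now 2)
Step 2: +3 fires, +2 burnt (F count now 3)
Step 3: +2 fires, +3 burnt (F count now 2)
Step 4: +2 fires, +2 burnt (F count now 2)
Step 5: +1 fires, +2 burnt (F count now 1)
Step 6: +2 fires, +1 burnt (F count now 2)
Step 7: +2 fires, +2 burnt (F count now 2)
Step 8: +1 fires, +2 burnt (F count now 1)
Step 9: +0 fires, +1 burnt (F count now 0)
Fire out after step 9
Initially T: 17, now '.': 23
Total burnt (originally-T cells now '.'): 15

Answer: 15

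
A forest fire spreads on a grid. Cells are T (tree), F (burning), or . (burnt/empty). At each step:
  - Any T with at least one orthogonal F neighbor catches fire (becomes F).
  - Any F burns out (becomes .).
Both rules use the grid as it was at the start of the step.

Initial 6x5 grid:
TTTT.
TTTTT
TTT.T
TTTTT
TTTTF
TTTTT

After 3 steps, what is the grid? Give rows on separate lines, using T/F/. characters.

Step 1: 3 trees catch fire, 1 burn out
  TTTT.
  TTTTT
  TTT.T
  TTTTF
  TTTF.
  TTTTF
Step 2: 4 trees catch fire, 3 burn out
  TTTT.
  TTTTT
  TTT.F
  TTTF.
  TTF..
  TTTF.
Step 3: 4 trees catch fire, 4 burn out
  TTTT.
  TTTTF
  TTT..
  TTF..
  TF...
  TTF..

TTTT.
TTTTF
TTT..
TTF..
TF...
TTF..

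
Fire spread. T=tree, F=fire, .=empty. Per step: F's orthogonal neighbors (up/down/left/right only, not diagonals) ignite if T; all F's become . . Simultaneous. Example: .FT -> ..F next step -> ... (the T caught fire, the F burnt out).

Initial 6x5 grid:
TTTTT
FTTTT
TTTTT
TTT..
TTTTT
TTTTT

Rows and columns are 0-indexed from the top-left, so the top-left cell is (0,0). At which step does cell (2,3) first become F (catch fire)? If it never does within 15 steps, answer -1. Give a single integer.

Step 1: cell (2,3)='T' (+3 fires, +1 burnt)
Step 2: cell (2,3)='T' (+4 fires, +3 burnt)
Step 3: cell (2,3)='T' (+5 fires, +4 burnt)
Step 4: cell (2,3)='F' (+6 fires, +5 burnt)
  -> target ignites at step 4
Step 5: cell (2,3)='.' (+4 fires, +6 burnt)
Step 6: cell (2,3)='.' (+2 fires, +4 burnt)
Step 7: cell (2,3)='.' (+2 fires, +2 burnt)
Step 8: cell (2,3)='.' (+1 fires, +2 burnt)
Step 9: cell (2,3)='.' (+0 fires, +1 burnt)
  fire out at step 9

4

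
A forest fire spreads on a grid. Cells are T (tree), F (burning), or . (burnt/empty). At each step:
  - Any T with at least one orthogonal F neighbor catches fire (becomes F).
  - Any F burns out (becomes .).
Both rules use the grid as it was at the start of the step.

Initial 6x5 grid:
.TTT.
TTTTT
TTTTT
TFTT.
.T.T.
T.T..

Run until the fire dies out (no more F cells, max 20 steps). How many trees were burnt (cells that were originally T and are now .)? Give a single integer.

Step 1: +4 fires, +1 burnt (F count now 4)
Step 2: +4 fires, +4 burnt (F count now 4)
Step 3: +5 fires, +4 burnt (F count now 5)
Step 4: +3 fires, +5 burnt (F count now 3)
Step 5: +2 fires, +3 burnt (F count now 2)
Step 6: +0 fires, +2 burnt (F count now 0)
Fire out after step 6
Initially T: 20, now '.': 28
Total burnt (originally-T cells now '.'): 18

Answer: 18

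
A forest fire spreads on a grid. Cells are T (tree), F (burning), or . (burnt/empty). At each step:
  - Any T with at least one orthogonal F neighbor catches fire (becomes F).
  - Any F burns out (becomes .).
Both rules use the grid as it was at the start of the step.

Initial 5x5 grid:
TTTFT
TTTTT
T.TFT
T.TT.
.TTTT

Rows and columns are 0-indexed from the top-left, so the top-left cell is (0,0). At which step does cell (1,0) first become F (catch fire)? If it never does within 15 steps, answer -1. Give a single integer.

Step 1: cell (1,0)='T' (+6 fires, +2 burnt)
Step 2: cell (1,0)='T' (+5 fires, +6 burnt)
Step 3: cell (1,0)='T' (+4 fires, +5 burnt)
Step 4: cell (1,0)='F' (+2 fires, +4 burnt)
  -> target ignites at step 4
Step 5: cell (1,0)='.' (+1 fires, +2 burnt)
Step 6: cell (1,0)='.' (+1 fires, +1 burnt)
Step 7: cell (1,0)='.' (+0 fires, +1 burnt)
  fire out at step 7

4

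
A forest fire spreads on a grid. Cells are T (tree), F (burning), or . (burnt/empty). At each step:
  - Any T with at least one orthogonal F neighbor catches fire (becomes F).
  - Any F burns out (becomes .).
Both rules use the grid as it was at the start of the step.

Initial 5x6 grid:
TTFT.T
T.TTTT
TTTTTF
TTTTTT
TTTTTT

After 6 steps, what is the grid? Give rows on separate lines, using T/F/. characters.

Step 1: 6 trees catch fire, 2 burn out
  TF.F.T
  T.FTTF
  TTTTF.
  TTTTTF
  TTTTTT
Step 2: 8 trees catch fire, 6 burn out
  F....F
  T..FF.
  TTFF..
  TTTTF.
  TTTTTF
Step 3: 5 trees catch fire, 8 burn out
  ......
  F.....
  TF....
  TTFF..
  TTTTF.
Step 4: 4 trees catch fire, 5 burn out
  ......
  ......
  F.....
  TF....
  TTFF..
Step 5: 2 trees catch fire, 4 burn out
  ......
  ......
  ......
  F.....
  TF....
Step 6: 1 trees catch fire, 2 burn out
  ......
  ......
  ......
  ......
  F.....

......
......
......
......
F.....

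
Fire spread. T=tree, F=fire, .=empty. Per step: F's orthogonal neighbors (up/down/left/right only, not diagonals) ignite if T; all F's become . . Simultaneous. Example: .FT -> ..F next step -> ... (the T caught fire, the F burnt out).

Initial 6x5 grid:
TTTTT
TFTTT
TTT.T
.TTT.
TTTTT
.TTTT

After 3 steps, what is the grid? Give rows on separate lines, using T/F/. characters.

Step 1: 4 trees catch fire, 1 burn out
  TFTTT
  F.FTT
  TFT.T
  .TTT.
  TTTTT
  .TTTT
Step 2: 6 trees catch fire, 4 burn out
  F.FTT
  ...FT
  F.F.T
  .FTT.
  TTTTT
  .TTTT
Step 3: 4 trees catch fire, 6 burn out
  ...FT
  ....F
  ....T
  ..FT.
  TFTTT
  .TTTT

...FT
....F
....T
..FT.
TFTTT
.TTTT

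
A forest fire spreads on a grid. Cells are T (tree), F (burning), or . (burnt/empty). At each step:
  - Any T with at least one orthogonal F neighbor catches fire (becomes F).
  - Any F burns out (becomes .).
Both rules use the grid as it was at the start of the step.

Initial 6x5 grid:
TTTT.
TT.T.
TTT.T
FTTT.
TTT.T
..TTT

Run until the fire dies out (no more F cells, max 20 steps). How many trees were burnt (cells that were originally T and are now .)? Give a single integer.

Step 1: +3 fires, +1 burnt (F count now 3)
Step 2: +4 fires, +3 burnt (F count now 4)
Step 3: +5 fires, +4 burnt (F count now 5)
Step 4: +2 fires, +5 burnt (F count now 2)
Step 5: +2 fires, +2 burnt (F count now 2)
Step 6: +2 fires, +2 burnt (F count now 2)
Step 7: +2 fires, +2 burnt (F count now 2)
Step 8: +0 fires, +2 burnt (F count now 0)
Fire out after step 8
Initially T: 21, now '.': 29
Total burnt (originally-T cells now '.'): 20

Answer: 20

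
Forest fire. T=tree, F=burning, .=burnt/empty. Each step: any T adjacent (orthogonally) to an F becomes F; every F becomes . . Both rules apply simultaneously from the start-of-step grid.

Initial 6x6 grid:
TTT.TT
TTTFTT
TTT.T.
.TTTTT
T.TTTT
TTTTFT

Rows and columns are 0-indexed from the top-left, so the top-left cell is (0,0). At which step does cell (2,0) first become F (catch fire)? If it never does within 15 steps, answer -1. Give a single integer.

Step 1: cell (2,0)='T' (+5 fires, +2 burnt)
Step 2: cell (2,0)='T' (+10 fires, +5 burnt)
Step 3: cell (2,0)='T' (+9 fires, +10 burnt)
Step 4: cell (2,0)='F' (+4 fires, +9 burnt)
  -> target ignites at step 4
Step 5: cell (2,0)='.' (+1 fires, +4 burnt)
Step 6: cell (2,0)='.' (+0 fires, +1 burnt)
  fire out at step 6

4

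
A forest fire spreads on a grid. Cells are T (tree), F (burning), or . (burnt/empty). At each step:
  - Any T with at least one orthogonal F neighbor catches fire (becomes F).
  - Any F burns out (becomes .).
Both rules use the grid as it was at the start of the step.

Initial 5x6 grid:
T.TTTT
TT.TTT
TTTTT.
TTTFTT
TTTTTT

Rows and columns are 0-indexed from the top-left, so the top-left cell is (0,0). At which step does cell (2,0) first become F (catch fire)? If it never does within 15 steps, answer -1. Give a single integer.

Step 1: cell (2,0)='T' (+4 fires, +1 burnt)
Step 2: cell (2,0)='T' (+7 fires, +4 burnt)
Step 3: cell (2,0)='T' (+6 fires, +7 burnt)
Step 4: cell (2,0)='F' (+6 fires, +6 burnt)
  -> target ignites at step 4
Step 5: cell (2,0)='.' (+2 fires, +6 burnt)
Step 6: cell (2,0)='.' (+1 fires, +2 burnt)
Step 7: cell (2,0)='.' (+0 fires, +1 burnt)
  fire out at step 7

4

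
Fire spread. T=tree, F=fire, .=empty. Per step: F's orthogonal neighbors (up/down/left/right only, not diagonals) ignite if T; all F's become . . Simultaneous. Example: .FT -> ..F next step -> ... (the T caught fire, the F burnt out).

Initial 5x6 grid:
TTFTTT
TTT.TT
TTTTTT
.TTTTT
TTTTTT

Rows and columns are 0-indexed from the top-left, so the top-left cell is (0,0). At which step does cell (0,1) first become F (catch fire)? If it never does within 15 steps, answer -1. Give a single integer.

Step 1: cell (0,1)='F' (+3 fires, +1 burnt)
  -> target ignites at step 1
Step 2: cell (0,1)='.' (+4 fires, +3 burnt)
Step 3: cell (0,1)='.' (+6 fires, +4 burnt)
Step 4: cell (0,1)='.' (+6 fires, +6 burnt)
Step 5: cell (0,1)='.' (+4 fires, +6 burnt)
Step 6: cell (0,1)='.' (+3 fires, +4 burnt)
Step 7: cell (0,1)='.' (+1 fires, +3 burnt)
Step 8: cell (0,1)='.' (+0 fires, +1 burnt)
  fire out at step 8

1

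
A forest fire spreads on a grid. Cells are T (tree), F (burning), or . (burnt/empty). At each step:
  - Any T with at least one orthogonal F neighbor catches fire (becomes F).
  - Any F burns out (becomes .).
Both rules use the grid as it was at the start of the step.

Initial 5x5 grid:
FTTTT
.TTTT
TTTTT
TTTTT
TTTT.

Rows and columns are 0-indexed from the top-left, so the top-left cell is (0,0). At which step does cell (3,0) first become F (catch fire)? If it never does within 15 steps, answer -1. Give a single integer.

Step 1: cell (3,0)='T' (+1 fires, +1 burnt)
Step 2: cell (3,0)='T' (+2 fires, +1 burnt)
Step 3: cell (3,0)='T' (+3 fires, +2 burnt)
Step 4: cell (3,0)='T' (+5 fires, +3 burnt)
Step 5: cell (3,0)='F' (+5 fires, +5 burnt)
  -> target ignites at step 5
Step 6: cell (3,0)='.' (+4 fires, +5 burnt)
Step 7: cell (3,0)='.' (+2 fires, +4 burnt)
Step 8: cell (3,0)='.' (+0 fires, +2 burnt)
  fire out at step 8

5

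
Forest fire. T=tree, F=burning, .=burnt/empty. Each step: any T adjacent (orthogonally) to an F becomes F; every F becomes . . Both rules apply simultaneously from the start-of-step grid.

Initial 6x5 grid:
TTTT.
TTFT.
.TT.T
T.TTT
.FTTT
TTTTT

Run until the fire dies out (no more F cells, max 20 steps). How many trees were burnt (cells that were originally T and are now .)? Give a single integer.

Answer: 21

Derivation:
Step 1: +6 fires, +2 burnt (F count now 6)
Step 2: +8 fires, +6 burnt (F count now 8)
Step 3: +4 fires, +8 burnt (F count now 4)
Step 4: +2 fires, +4 burnt (F count now 2)
Step 5: +1 fires, +2 burnt (F count now 1)
Step 6: +0 fires, +1 burnt (F count now 0)
Fire out after step 6
Initially T: 22, now '.': 29
Total burnt (originally-T cells now '.'): 21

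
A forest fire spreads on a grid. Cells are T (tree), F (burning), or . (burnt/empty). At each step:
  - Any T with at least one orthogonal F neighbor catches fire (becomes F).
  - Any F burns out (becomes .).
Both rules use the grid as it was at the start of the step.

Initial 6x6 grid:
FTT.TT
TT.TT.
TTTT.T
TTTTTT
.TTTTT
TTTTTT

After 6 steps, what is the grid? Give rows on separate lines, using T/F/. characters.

Step 1: 2 trees catch fire, 1 burn out
  .FT.TT
  FT.TT.
  TTTT.T
  TTTTTT
  .TTTTT
  TTTTTT
Step 2: 3 trees catch fire, 2 burn out
  ..F.TT
  .F.TT.
  FTTT.T
  TTTTTT
  .TTTTT
  TTTTTT
Step 3: 2 trees catch fire, 3 burn out
  ....TT
  ...TT.
  .FTT.T
  FTTTTT
  .TTTTT
  TTTTTT
Step 4: 2 trees catch fire, 2 burn out
  ....TT
  ...TT.
  ..FT.T
  .FTTTT
  .TTTTT
  TTTTTT
Step 5: 3 trees catch fire, 2 burn out
  ....TT
  ...TT.
  ...F.T
  ..FTTT
  .FTTTT
  TTTTTT
Step 6: 4 trees catch fire, 3 burn out
  ....TT
  ...FT.
  .....T
  ...FTT
  ..FTTT
  TFTTTT

....TT
...FT.
.....T
...FTT
..FTTT
TFTTTT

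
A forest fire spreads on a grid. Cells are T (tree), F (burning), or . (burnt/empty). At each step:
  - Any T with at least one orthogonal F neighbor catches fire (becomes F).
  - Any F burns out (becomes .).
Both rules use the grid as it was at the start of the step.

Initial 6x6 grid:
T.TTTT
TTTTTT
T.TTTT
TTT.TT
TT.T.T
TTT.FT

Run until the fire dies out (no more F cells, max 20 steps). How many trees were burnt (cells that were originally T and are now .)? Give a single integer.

Answer: 28

Derivation:
Step 1: +1 fires, +1 burnt (F count now 1)
Step 2: +1 fires, +1 burnt (F count now 1)
Step 3: +1 fires, +1 burnt (F count now 1)
Step 4: +2 fires, +1 burnt (F count now 2)
Step 5: +2 fires, +2 burnt (F count now 2)
Step 6: +3 fires, +2 burnt (F count now 3)
Step 7: +3 fires, +3 burnt (F count now 3)
Step 8: +3 fires, +3 burnt (F count now 3)
Step 9: +3 fires, +3 burnt (F count now 3)
Step 10: +3 fires, +3 burnt (F count now 3)
Step 11: +4 fires, +3 burnt (F count now 4)
Step 12: +2 fires, +4 burnt (F count now 2)
Step 13: +0 fires, +2 burnt (F count now 0)
Fire out after step 13
Initially T: 29, now '.': 35
Total burnt (originally-T cells now '.'): 28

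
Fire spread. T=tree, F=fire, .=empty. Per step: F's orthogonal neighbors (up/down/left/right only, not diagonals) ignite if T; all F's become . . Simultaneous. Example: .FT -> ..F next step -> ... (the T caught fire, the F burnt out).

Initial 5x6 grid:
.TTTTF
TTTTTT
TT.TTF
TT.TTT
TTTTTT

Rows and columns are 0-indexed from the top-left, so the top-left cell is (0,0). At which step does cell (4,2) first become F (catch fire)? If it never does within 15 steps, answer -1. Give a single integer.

Step 1: cell (4,2)='T' (+4 fires, +2 burnt)
Step 2: cell (4,2)='T' (+5 fires, +4 burnt)
Step 3: cell (4,2)='T' (+4 fires, +5 burnt)
Step 4: cell (4,2)='T' (+3 fires, +4 burnt)
Step 5: cell (4,2)='F' (+2 fires, +3 burnt)
  -> target ignites at step 5
Step 6: cell (4,2)='.' (+3 fires, +2 burnt)
Step 7: cell (4,2)='.' (+3 fires, +3 burnt)
Step 8: cell (4,2)='.' (+1 fires, +3 burnt)
Step 9: cell (4,2)='.' (+0 fires, +1 burnt)
  fire out at step 9

5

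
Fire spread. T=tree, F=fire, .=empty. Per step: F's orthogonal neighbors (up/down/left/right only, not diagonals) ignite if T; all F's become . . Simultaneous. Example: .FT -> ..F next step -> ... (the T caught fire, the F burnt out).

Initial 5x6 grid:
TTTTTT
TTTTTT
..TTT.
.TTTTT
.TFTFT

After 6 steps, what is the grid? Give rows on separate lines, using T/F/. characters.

Step 1: 5 trees catch fire, 2 burn out
  TTTTTT
  TTTTTT
  ..TTT.
  .TFTFT
  .F.F.F
Step 2: 5 trees catch fire, 5 burn out
  TTTTTT
  TTTTTT
  ..FTF.
  .F.F.F
  ......
Step 3: 3 trees catch fire, 5 burn out
  TTTTTT
  TTFTFT
  ...F..
  ......
  ......
Step 4: 5 trees catch fire, 3 burn out
  TTFTFT
  TF.F.F
  ......
  ......
  ......
Step 5: 4 trees catch fire, 5 burn out
  TF.F.F
  F.....
  ......
  ......
  ......
Step 6: 1 trees catch fire, 4 burn out
  F.....
  ......
  ......
  ......
  ......

F.....
......
......
......
......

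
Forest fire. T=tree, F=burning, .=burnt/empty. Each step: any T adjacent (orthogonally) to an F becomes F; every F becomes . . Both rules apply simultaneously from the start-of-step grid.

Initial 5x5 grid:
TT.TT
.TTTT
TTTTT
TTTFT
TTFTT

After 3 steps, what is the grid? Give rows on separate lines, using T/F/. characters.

Step 1: 5 trees catch fire, 2 burn out
  TT.TT
  .TTTT
  TTTFT
  TTF.F
  TF.FT
Step 2: 6 trees catch fire, 5 burn out
  TT.TT
  .TTFT
  TTF.F
  TF...
  F...F
Step 3: 5 trees catch fire, 6 burn out
  TT.FT
  .TF.F
  TF...
  F....
  .....

TT.FT
.TF.F
TF...
F....
.....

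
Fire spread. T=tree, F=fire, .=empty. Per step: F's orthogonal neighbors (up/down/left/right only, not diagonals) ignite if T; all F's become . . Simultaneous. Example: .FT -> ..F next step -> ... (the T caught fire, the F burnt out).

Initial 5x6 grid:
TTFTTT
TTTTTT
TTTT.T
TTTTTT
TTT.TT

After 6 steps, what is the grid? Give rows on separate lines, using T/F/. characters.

Step 1: 3 trees catch fire, 1 burn out
  TF.FTT
  TTFTTT
  TTTT.T
  TTTTTT
  TTT.TT
Step 2: 5 trees catch fire, 3 burn out
  F...FT
  TF.FTT
  TTFT.T
  TTTTTT
  TTT.TT
Step 3: 6 trees catch fire, 5 burn out
  .....F
  F...FT
  TF.F.T
  TTFTTT
  TTT.TT
Step 4: 5 trees catch fire, 6 burn out
  ......
  .....F
  F....T
  TF.FTT
  TTF.TT
Step 5: 4 trees catch fire, 5 burn out
  ......
  ......
  .....F
  F...FT
  TF..TT
Step 6: 3 trees catch fire, 4 burn out
  ......
  ......
  ......
  .....F
  F...FT

......
......
......
.....F
F...FT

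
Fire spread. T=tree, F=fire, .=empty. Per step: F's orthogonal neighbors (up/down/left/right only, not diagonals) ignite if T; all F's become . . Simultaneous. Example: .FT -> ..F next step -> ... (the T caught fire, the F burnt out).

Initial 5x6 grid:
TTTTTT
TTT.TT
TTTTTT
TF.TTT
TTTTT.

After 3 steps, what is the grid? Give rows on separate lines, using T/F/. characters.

Step 1: 3 trees catch fire, 1 burn out
  TTTTTT
  TTT.TT
  TFTTTT
  F..TTT
  TFTTT.
Step 2: 5 trees catch fire, 3 burn out
  TTTTTT
  TFT.TT
  F.FTTT
  ...TTT
  F.FTT.
Step 3: 5 trees catch fire, 5 burn out
  TFTTTT
  F.F.TT
  ...FTT
  ...TTT
  ...FT.

TFTTTT
F.F.TT
...FTT
...TTT
...FT.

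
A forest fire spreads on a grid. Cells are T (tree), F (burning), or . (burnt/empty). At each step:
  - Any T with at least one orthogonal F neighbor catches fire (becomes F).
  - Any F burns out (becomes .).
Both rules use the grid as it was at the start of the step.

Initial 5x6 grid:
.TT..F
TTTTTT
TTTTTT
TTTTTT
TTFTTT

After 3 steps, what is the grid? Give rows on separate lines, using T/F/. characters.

Step 1: 4 trees catch fire, 2 burn out
  .TT...
  TTTTTF
  TTTTTT
  TTFTTT
  TF.FTT
Step 2: 7 trees catch fire, 4 burn out
  .TT...
  TTTTF.
  TTFTTF
  TF.FTT
  F...FT
Step 3: 9 trees catch fire, 7 burn out
  .TT...
  TTFF..
  TF.FF.
  F...FF
  .....F

.TT...
TTFF..
TF.FF.
F...FF
.....F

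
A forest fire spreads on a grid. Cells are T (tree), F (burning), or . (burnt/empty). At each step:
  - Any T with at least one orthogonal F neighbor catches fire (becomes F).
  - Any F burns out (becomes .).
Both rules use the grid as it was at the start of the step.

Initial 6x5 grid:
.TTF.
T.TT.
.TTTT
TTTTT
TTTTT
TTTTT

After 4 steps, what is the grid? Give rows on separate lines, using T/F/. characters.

Step 1: 2 trees catch fire, 1 burn out
  .TF..
  T.TF.
  .TTTT
  TTTTT
  TTTTT
  TTTTT
Step 2: 3 trees catch fire, 2 burn out
  .F...
  T.F..
  .TTFT
  TTTTT
  TTTTT
  TTTTT
Step 3: 3 trees catch fire, 3 burn out
  .....
  T....
  .TF.F
  TTTFT
  TTTTT
  TTTTT
Step 4: 4 trees catch fire, 3 burn out
  .....
  T....
  .F...
  TTF.F
  TTTFT
  TTTTT

.....
T....
.F...
TTF.F
TTTFT
TTTTT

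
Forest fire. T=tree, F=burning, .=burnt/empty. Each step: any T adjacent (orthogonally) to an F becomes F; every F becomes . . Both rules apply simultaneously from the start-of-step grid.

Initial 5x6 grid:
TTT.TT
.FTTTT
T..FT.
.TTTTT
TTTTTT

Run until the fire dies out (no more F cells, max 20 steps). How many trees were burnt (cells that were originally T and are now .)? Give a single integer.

Answer: 21

Derivation:
Step 1: +5 fires, +2 burnt (F count now 5)
Step 2: +6 fires, +5 burnt (F count now 6)
Step 3: +6 fires, +6 burnt (F count now 6)
Step 4: +3 fires, +6 burnt (F count now 3)
Step 5: +1 fires, +3 burnt (F count now 1)
Step 6: +0 fires, +1 burnt (F count now 0)
Fire out after step 6
Initially T: 22, now '.': 29
Total burnt (originally-T cells now '.'): 21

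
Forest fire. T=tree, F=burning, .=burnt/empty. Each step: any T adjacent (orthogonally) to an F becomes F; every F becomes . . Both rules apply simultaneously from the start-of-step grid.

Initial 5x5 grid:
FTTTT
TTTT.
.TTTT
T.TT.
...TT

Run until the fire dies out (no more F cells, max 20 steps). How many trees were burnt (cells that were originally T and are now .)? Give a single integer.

Step 1: +2 fires, +1 burnt (F count now 2)
Step 2: +2 fires, +2 burnt (F count now 2)
Step 3: +3 fires, +2 burnt (F count now 3)
Step 4: +3 fires, +3 burnt (F count now 3)
Step 5: +2 fires, +3 burnt (F count now 2)
Step 6: +2 fires, +2 burnt (F count now 2)
Step 7: +1 fires, +2 burnt (F count now 1)
Step 8: +1 fires, +1 burnt (F count now 1)
Step 9: +0 fires, +1 burnt (F count now 0)
Fire out after step 9
Initially T: 17, now '.': 24
Total burnt (originally-T cells now '.'): 16

Answer: 16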